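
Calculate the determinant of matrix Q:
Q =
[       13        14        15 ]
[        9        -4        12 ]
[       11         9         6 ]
det(Q) = 1251

Expand along row 0 (cofactor expansion): det(Q) = a*(e*i - f*h) - b*(d*i - f*g) + c*(d*h - e*g), where the 3×3 is [[a, b, c], [d, e, f], [g, h, i]].
Minor M_00 = (-4)*(6) - (12)*(9) = -24 - 108 = -132.
Minor M_01 = (9)*(6) - (12)*(11) = 54 - 132 = -78.
Minor M_02 = (9)*(9) - (-4)*(11) = 81 + 44 = 125.
det(Q) = (13)*(-132) - (14)*(-78) + (15)*(125) = -1716 + 1092 + 1875 = 1251.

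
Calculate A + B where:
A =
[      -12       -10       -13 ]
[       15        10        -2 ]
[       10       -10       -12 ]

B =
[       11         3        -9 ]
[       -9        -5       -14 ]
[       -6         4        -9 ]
A + B =
[       -1        -7       -22 ]
[        6         5       -16 ]
[        4        -6       -21 ]

Matrix addition is elementwise: (A+B)[i][j] = A[i][j] + B[i][j].
  (A+B)[0][0] = (-12) + (11) = -1
  (A+B)[0][1] = (-10) + (3) = -7
  (A+B)[0][2] = (-13) + (-9) = -22
  (A+B)[1][0] = (15) + (-9) = 6
  (A+B)[1][1] = (10) + (-5) = 5
  (A+B)[1][2] = (-2) + (-14) = -16
  (A+B)[2][0] = (10) + (-6) = 4
  (A+B)[2][1] = (-10) + (4) = -6
  (A+B)[2][2] = (-12) + (-9) = -21
A + B =
[       -1        -7       -22 ]
[        6         5       -16 ]
[        4        -6       -21 ]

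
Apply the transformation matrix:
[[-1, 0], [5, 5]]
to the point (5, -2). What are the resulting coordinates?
(-5, 15)

Matrix multiplication:
[[-1, 0], [5, 5]] × [5, -2]ᵀ
= [-1×5 + 0×-2, 5×5 + 5×-2]ᵀ
= [-5.0000, 15.0000]ᵀ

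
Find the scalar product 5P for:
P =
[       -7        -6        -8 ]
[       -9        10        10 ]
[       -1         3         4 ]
5P =
[      -35       -30       -40 ]
[      -45        50        50 ]
[       -5        15        20 ]

Scalar multiplication is elementwise: (5P)[i][j] = 5 * P[i][j].
  (5P)[0][0] = 5 * (-7) = -35
  (5P)[0][1] = 5 * (-6) = -30
  (5P)[0][2] = 5 * (-8) = -40
  (5P)[1][0] = 5 * (-9) = -45
  (5P)[1][1] = 5 * (10) = 50
  (5P)[1][2] = 5 * (10) = 50
  (5P)[2][0] = 5 * (-1) = -5
  (5P)[2][1] = 5 * (3) = 15
  (5P)[2][2] = 5 * (4) = 20
5P =
[      -35       -30       -40 ]
[      -45        50        50 ]
[       -5        15        20 ]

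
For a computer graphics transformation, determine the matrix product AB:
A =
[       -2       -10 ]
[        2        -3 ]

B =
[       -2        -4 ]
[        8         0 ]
AB =
[      -76         8 ]
[      -28        -8 ]

Matrix multiplication: (AB)[i][j] = sum over k of A[i][k] * B[k][j].
  (AB)[0][0] = (-2)*(-2) + (-10)*(8) = -76
  (AB)[0][1] = (-2)*(-4) + (-10)*(0) = 8
  (AB)[1][0] = (2)*(-2) + (-3)*(8) = -28
  (AB)[1][1] = (2)*(-4) + (-3)*(0) = -8
AB =
[      -76         8 ]
[      -28        -8 ]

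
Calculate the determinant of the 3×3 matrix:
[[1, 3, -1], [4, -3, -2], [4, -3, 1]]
-45

Expansion along first row:
det = 1·det([[-3,-2],[-3,1]]) - 3·det([[4,-2],[4,1]]) + -1·det([[4,-3],[4,-3]])
    = 1·(-3·1 - -2·-3) - 3·(4·1 - -2·4) + -1·(4·-3 - -3·4)
    = 1·-9 - 3·12 + -1·0
    = -9 + -36 + 0 = -45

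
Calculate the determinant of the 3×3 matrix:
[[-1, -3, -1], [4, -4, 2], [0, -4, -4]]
-56

Expansion along first row:
det = -1·det([[-4,2],[-4,-4]]) - -3·det([[4,2],[0,-4]]) + -1·det([[4,-4],[0,-4]])
    = -1·(-4·-4 - 2·-4) - -3·(4·-4 - 2·0) + -1·(4·-4 - -4·0)
    = -1·24 - -3·-16 + -1·-16
    = -24 + -48 + 16 = -56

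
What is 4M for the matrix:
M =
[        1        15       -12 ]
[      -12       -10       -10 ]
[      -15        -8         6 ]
4M =
[        4        60       -48 ]
[      -48       -40       -40 ]
[      -60       -32        24 ]

Scalar multiplication is elementwise: (4M)[i][j] = 4 * M[i][j].
  (4M)[0][0] = 4 * (1) = 4
  (4M)[0][1] = 4 * (15) = 60
  (4M)[0][2] = 4 * (-12) = -48
  (4M)[1][0] = 4 * (-12) = -48
  (4M)[1][1] = 4 * (-10) = -40
  (4M)[1][2] = 4 * (-10) = -40
  (4M)[2][0] = 4 * (-15) = -60
  (4M)[2][1] = 4 * (-8) = -32
  (4M)[2][2] = 4 * (6) = 24
4M =
[        4        60       -48 ]
[      -48       -40       -40 ]
[      -60       -32        24 ]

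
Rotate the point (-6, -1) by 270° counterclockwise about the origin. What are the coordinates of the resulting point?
(-1, 6)

Rotation matrix R(θ) = [[cos θ, -sin θ], [sin θ, cos θ]]; for θ = 270°:
R = [[0, 1], [-1, 0]]
Result: R × [-6, -1]ᵀ = [0·-6 + (1)·-1, -1·-6 + (0)·-1]ᵀ = (-1, 6)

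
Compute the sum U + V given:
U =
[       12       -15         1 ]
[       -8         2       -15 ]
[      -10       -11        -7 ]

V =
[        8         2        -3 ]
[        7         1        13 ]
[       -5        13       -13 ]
U + V =
[       20       -13        -2 ]
[       -1         3        -2 ]
[      -15         2       -20 ]

Matrix addition is elementwise: (U+V)[i][j] = U[i][j] + V[i][j].
  (U+V)[0][0] = (12) + (8) = 20
  (U+V)[0][1] = (-15) + (2) = -13
  (U+V)[0][2] = (1) + (-3) = -2
  (U+V)[1][0] = (-8) + (7) = -1
  (U+V)[1][1] = (2) + (1) = 3
  (U+V)[1][2] = (-15) + (13) = -2
  (U+V)[2][0] = (-10) + (-5) = -15
  (U+V)[2][1] = (-11) + (13) = 2
  (U+V)[2][2] = (-7) + (-13) = -20
U + V =
[       20       -13        -2 ]
[       -1         3        -2 ]
[      -15         2       -20 ]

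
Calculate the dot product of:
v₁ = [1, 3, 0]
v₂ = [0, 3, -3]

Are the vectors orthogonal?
9, No

The dot product is the sum of products of corresponding components.
v₁·v₂ = (1)*(0) + (3)*(3) + (0)*(-3) = 0 + 9 + 0 = 9.
Two vectors are orthogonal iff their dot product is 0; here the dot product is 9, so the vectors are not orthogonal.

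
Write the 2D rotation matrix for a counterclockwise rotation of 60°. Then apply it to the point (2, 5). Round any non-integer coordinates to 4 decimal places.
R = [[1/2, -√3/2], [√3/2, 1/2]]; R·(2, 5) = (-3.3301, 4.2321)

Rotation matrix formula: R(θ) = [[cos θ, -sin θ], [sin θ, cos θ]]
For θ = 60°:
cos(60°) = 1/2
sin(60°) = √3/2
R = [[1/2, -√3/2], [√3/2, 1/2]]
Apply to (2, 5): [1/2·2 + (-√3/2)·5, √3/2·2 + 1/2·5] = (-3.3301, 4.2321)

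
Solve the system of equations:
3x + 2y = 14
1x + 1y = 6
x = 2, y = 4

Use elimination (row reduction):
Equation 1: 3x + 2y = 14.
Equation 2: 1x + 1y = 6.
Multiply Eq1 by 1 and Eq2 by 3: 3x + 2y = 14;  3x + 3y = 18.
Subtract: (1)y = 4, so y = 4.
Back-substitute into Eq1: 3x + 2*(4) = 14, so x = 2.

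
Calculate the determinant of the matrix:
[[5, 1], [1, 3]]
14

For a 2×2 matrix [[a, b], [c, d]], det = ad - bc
det = (5)(3) - (1)(1) = 15 - 1 = 14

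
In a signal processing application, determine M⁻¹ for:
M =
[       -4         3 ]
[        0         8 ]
det(M) = -32
M⁻¹ =
[     -1/4      3/32 ]
[        0       1/8 ]

For a 2×2 matrix M = [[a, b], [c, d]] with det(M) ≠ 0, M⁻¹ = (1/det(M)) * [[d, -b], [-c, a]].
det(M) = (-4)*(8) - (3)*(0) = -32 - 0 = -32.
M⁻¹ = (1/-32) * [[8, -3], [0, -4]].
Dividing each entry by -32 and reducing:
M⁻¹ =
[     -1/4      3/32 ]
[        0       1/8 ]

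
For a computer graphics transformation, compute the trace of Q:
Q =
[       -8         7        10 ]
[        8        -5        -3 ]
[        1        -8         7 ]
tr(Q) = -8 - 5 + 7 = -6

The trace of a square matrix is the sum of its diagonal entries.
Diagonal entries of Q: Q[0][0] = -8, Q[1][1] = -5, Q[2][2] = 7.
tr(Q) = -8 - 5 + 7 = -6.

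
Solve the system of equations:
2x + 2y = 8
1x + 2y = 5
x = 3, y = 1

Use elimination (row reduction):
Equation 1: 2x + 2y = 8.
Equation 2: 1x + 2y = 5.
Multiply Eq1 by 1 and Eq2 by 2: 2x + 2y = 8;  2x + 4y = 10.
Subtract: (2)y = 2, so y = 1.
Back-substitute into Eq1: 2x + 2*(1) = 8, so x = 3.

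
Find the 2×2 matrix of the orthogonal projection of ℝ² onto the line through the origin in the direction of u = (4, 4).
[[1/2, 1/2], [1/2, 1/2]]

The orthogonal projection onto the line spanned by a nonzero vector u = (a, b) has matrix P = (u uᵀ) / (uᵀ u) = (1/(a² + b²)) · [[a², ab], [ab, b²]].
Here u = (4, 4), so a² + b² = 16 + 16 = 32.
P = (1/32) · [[16, 16], [16, 16]] = [[1/2, 1/2], [1/2, 1/2]].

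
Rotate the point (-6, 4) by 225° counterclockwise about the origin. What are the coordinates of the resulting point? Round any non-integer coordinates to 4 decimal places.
(7.0711, 1.4142)

Rotation matrix R(θ) = [[cos θ, -sin θ], [sin θ, cos θ]]; for θ = 225°:
R = [[-√2/2, √2/2], [-√2/2, -√2/2]]
Result: R × [-6, 4]ᵀ = [-√2/2·-6 + (√2/2)·4, -√2/2·-6 + (-√2/2)·4]ᵀ = (7.0711, 1.4142)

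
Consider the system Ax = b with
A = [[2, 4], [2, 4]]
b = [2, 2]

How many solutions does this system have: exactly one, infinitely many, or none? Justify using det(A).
Infinitely many solutions

det(A) = (2)*(4) - (4)*(2) = 0, so A is singular (column 2 is 2 times column 1).
b = [2, 2] = 1 * column 1 of A, so b lies in the column space of A.
A singular matrix whose right-hand side is in its column space gives a 1-parameter family of solutions — infinitely many.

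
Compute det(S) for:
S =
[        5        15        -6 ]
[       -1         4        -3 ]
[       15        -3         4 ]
det(S) = -238

Expand along row 0 (cofactor expansion): det(S) = a*(e*i - f*h) - b*(d*i - f*g) + c*(d*h - e*g), where the 3×3 is [[a, b, c], [d, e, f], [g, h, i]].
Minor M_00 = (4)*(4) - (-3)*(-3) = 16 - 9 = 7.
Minor M_01 = (-1)*(4) - (-3)*(15) = -4 + 45 = 41.
Minor M_02 = (-1)*(-3) - (4)*(15) = 3 - 60 = -57.
det(S) = (5)*(7) - (15)*(41) + (-6)*(-57) = 35 - 615 + 342 = -238.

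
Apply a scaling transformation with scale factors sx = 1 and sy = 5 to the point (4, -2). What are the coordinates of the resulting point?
(4, -10)

Scaling matrix:
[[1, 0], [0, 5]]
Result: (4 × 1, -2 × 5) = (4, -10)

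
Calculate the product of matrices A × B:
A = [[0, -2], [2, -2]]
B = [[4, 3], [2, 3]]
[[-4, -6], [4, 0]]

Matrix multiplication:
C[0][0] = 0×4 + -2×2 = -4
C[0][1] = 0×3 + -2×3 = -6
C[1][0] = 2×4 + -2×2 = 4
C[1][1] = 2×3 + -2×3 = 0
Result: [[-4, -6], [4, 0]]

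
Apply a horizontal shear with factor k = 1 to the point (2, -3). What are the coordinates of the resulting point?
(-1, -3)

Shear matrix for horizontal shear with factor k = 1:
[[1, 1], [0, 1]]
Result: (2, -3) → (-1, -3)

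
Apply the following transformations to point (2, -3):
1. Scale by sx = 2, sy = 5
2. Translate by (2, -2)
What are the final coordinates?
(6, -17)

Step 1: Scale (2, -3) by (sx, sy) = (2, 5) → (4, -15)
Step 2: Translate by (2, -2) → (6, -17)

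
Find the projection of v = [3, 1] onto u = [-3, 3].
[1, -1]

The projection of v onto u is proj_u(v) = ((v·u) / (u·u)) · u.
v·u = (3)*(-3) + (1)*(3) = -6.
u·u = (-3)*(-3) + (3)*(3) = 18.
coefficient = -6 / 18 = -1/3.
proj_u(v) = -1/3 · [-3, 3] = [1, -1].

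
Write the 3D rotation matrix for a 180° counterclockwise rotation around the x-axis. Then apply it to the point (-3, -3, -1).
R = [[1, 0, 0], [0, -1, 0], [0, 0, -1]]; R·(-3, -3, -1) = (-3, 3, 1)

Rotation matrix for 180° around x-axis:
cos(180°) = -1, sin(180°) = 0
R = [[1, 0, 0], [0, -1, 0], [0, 0, -1]]
Apply to (-3, -3, -1): R·[-3, -3, -1]ᵀ = (-3, 3, 1)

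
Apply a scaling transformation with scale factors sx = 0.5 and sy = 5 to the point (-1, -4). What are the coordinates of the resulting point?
(-0.5, -20)

Scaling matrix:
[[0.50, 0], [0, 5]]
Result: (-1 × 0.5, -4 × 5) = (-0.5, -20)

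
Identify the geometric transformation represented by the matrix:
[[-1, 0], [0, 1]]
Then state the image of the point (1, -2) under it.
reflection across the y-axis; image of (1, -2) is (-1, -2)

This is a symmetric orthogonal matrix with determinant -1, which characterizes a reflection in ℝ².
The matrix [[-1, 0], [0, 1]] represents: reflection across the y-axis.
Applying it to (1, -2): [-1·1 + 0·-2, 0·1 + 1·-2] = (-1, -2).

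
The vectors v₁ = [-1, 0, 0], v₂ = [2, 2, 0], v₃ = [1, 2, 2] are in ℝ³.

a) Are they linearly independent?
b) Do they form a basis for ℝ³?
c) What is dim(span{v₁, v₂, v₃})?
Yes independent, yes basis, dim = 3

Stack v₁, v₂, v₃ as rows of a 3×3 matrix.
[[-1, 0, 0]; [2, 2, 0]; [1, 2, 2]] is already lower triangular with nonzero diagonal entries (-1, 2, 2), so its determinant is the product of the diagonal entries, det = (-1)·(2)·(2) = -4 ≠ 0, and the rows are linearly independent.
Three linearly independent vectors in ℝ³ form a basis for ℝ³, so dim(span{v₁,v₂,v₃}) = 3.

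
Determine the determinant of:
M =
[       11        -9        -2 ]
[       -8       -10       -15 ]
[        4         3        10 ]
det(M) = -817

Expand along row 0 (cofactor expansion): det(M) = a*(e*i - f*h) - b*(d*i - f*g) + c*(d*h - e*g), where the 3×3 is [[a, b, c], [d, e, f], [g, h, i]].
Minor M_00 = (-10)*(10) - (-15)*(3) = -100 + 45 = -55.
Minor M_01 = (-8)*(10) - (-15)*(4) = -80 + 60 = -20.
Minor M_02 = (-8)*(3) - (-10)*(4) = -24 + 40 = 16.
det(M) = (11)*(-55) - (-9)*(-20) + (-2)*(16) = -605 - 180 - 32 = -817.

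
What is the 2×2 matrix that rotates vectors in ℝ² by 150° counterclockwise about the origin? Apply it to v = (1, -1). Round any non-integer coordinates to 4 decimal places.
R = [[-√3/2, -1/2], [1/2, -√3/2]]; R·v = (-0.3660, 1.3660)

A counterclockwise rotation by angle θ in ℝ² has matrix R(θ) = [[cos θ, -sin θ], [sin θ, cos θ]].
For θ = 150°: cos θ = -√3/2, sin θ = 1/2.
R(150°) = [[-√3/2, -1/2], [1/2, -√3/2]].
R·v = [-√3/2·1 + (-1/2)·-1, 1/2·1 + -√3/2·-1] = (-0.3660, 1.3660).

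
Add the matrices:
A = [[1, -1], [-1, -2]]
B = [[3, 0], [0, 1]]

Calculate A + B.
[[4, -1], [-1, -1]]

Add corresponding elements:
(1)+(3)=4
(-1)+(0)=-1
(-1)+(0)=-1
(-2)+(1)=-1
A + B = [[4, -1], [-1, -1]]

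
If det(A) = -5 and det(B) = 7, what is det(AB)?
-35

Use the multiplicative property of determinants: det(AB) = det(A)*det(B).
det(AB) = (-5)*(7) = -35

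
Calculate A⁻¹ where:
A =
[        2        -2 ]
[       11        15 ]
det(A) = 52
A⁻¹ =
[    15/52      1/26 ]
[   -11/52      1/26 ]

For a 2×2 matrix A = [[a, b], [c, d]] with det(A) ≠ 0, A⁻¹ = (1/det(A)) * [[d, -b], [-c, a]].
det(A) = (2)*(15) - (-2)*(11) = 30 + 22 = 52.
A⁻¹ = (1/52) * [[15, 2], [-11, 2]].
Dividing each entry by 52 and reducing:
A⁻¹ =
[    15/52      1/26 ]
[   -11/52      1/26 ]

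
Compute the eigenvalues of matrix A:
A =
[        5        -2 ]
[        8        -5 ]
λ = -3, 3

Solve det(A - λI) = 0. For a 2×2 matrix the characteristic equation is λ² - (trace)λ + det = 0.
trace(A) = a + d = 5 - 5 = 0.
det(A) = a*d - b*c = (5)*(-5) - (-2)*(8) = -25 + 16 = -9.
Characteristic equation: λ² - (0)λ + (-9) = 0.
Discriminant = (0)² - 4*(-9) = 0 + 36 = 36.
λ = (0 ± √36) / 2 = (0 ± 6) / 2 = -3, 3.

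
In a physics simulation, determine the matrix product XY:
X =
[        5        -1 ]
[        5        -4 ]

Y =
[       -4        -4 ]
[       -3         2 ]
XY =
[      -17       -22 ]
[       -8       -28 ]

Matrix multiplication: (XY)[i][j] = sum over k of X[i][k] * Y[k][j].
  (XY)[0][0] = (5)*(-4) + (-1)*(-3) = -17
  (XY)[0][1] = (5)*(-4) + (-1)*(2) = -22
  (XY)[1][0] = (5)*(-4) + (-4)*(-3) = -8
  (XY)[1][1] = (5)*(-4) + (-4)*(2) = -28
XY =
[      -17       -22 ]
[       -8       -28 ]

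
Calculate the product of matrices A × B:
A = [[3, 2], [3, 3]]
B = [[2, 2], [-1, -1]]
[[4, 4], [3, 3]]

Matrix multiplication:
C[0][0] = 3×2 + 2×-1 = 4
C[0][1] = 3×2 + 2×-1 = 4
C[1][0] = 3×2 + 3×-1 = 3
C[1][1] = 3×2 + 3×-1 = 3
Result: [[4, 4], [3, 3]]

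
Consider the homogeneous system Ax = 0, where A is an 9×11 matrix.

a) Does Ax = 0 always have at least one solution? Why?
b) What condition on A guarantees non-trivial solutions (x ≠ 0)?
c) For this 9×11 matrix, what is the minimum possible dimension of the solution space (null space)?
a) Yes, x = 0 is always a solution. b) When A has linearly dependent columns (rank < n). c) Minimum nullity = 2.

a) x = 0 satisfies A·0 = 0, so the zero vector is always a solution.
b) Non-trivial solutions exist iff the columns of A are linearly dependent, equivalently rank(A) < n (the number of columns).
c) By rank-nullity, rank(A) + nullity(A) = n = 11. Since A has only 9 rows, rank(A) ≤ 9, so nullity(A) ≥ 11 - 9 = 2.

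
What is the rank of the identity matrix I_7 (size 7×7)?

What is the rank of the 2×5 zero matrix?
rank(I_7) = 7, rank(0) = 0

The identity I_7 has 7 columns that are the standard basis vectors e_1, …, e_7. These are linearly independent, so all 7 columns are pivots and rank(I_7) = 7.
The 2×5 zero matrix has every entry zero, so every row is the zero row and there are no pivots; rank(0) = 0.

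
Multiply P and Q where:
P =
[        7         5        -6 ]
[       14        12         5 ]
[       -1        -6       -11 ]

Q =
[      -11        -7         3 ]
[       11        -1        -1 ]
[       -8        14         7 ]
PQ =
[       26      -138       -26 ]
[      -62       -40        65 ]
[       33      -141       -74 ]

Matrix multiplication: (PQ)[i][j] = sum over k of P[i][k] * Q[k][j].
  (PQ)[0][0] = (7)*(-11) + (5)*(11) + (-6)*(-8) = 26
  (PQ)[0][1] = (7)*(-7) + (5)*(-1) + (-6)*(14) = -138
  (PQ)[0][2] = (7)*(3) + (5)*(-1) + (-6)*(7) = -26
  (PQ)[1][0] = (14)*(-11) + (12)*(11) + (5)*(-8) = -62
  (PQ)[1][1] = (14)*(-7) + (12)*(-1) + (5)*(14) = -40
  (PQ)[1][2] = (14)*(3) + (12)*(-1) + (5)*(7) = 65
  (PQ)[2][0] = (-1)*(-11) + (-6)*(11) + (-11)*(-8) = 33
  (PQ)[2][1] = (-1)*(-7) + (-6)*(-1) + (-11)*(14) = -141
  (PQ)[2][2] = (-1)*(3) + (-6)*(-1) + (-11)*(7) = -74
PQ =
[       26      -138       -26 ]
[      -62       -40        65 ]
[       33      -141       -74 ]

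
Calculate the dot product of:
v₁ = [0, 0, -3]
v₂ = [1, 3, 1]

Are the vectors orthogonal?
-3, No

The dot product is the sum of products of corresponding components.
v₁·v₂ = (0)*(1) + (0)*(3) + (-3)*(1) = 0 + 0 - 3 = -3.
Two vectors are orthogonal iff their dot product is 0; here the dot product is -3, so the vectors are not orthogonal.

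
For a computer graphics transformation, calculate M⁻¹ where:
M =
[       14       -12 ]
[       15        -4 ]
det(M) = 124
M⁻¹ =
[    -1/31      3/31 ]
[  -15/124      7/62 ]

For a 2×2 matrix M = [[a, b], [c, d]] with det(M) ≠ 0, M⁻¹ = (1/det(M)) * [[d, -b], [-c, a]].
det(M) = (14)*(-4) - (-12)*(15) = -56 + 180 = 124.
M⁻¹ = (1/124) * [[-4, 12], [-15, 14]].
Dividing each entry by 124 and reducing:
M⁻¹ =
[    -1/31      3/31 ]
[  -15/124      7/62 ]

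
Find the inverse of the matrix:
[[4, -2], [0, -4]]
[[1/4, -1/8], [0, -1/4]]

For [[a,b],[c,d]], inverse = (1/det)·[[d,-b],[-c,a]]
det = 4·-4 - -2·0 = -16
Inverse = (1/-16)·[[-4, 2], [0, 4]]
        = [[1/4, -1/8], [0, -1/4]]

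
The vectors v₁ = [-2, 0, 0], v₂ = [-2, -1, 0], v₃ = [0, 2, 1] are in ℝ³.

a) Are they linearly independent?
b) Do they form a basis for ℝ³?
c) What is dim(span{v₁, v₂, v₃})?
Yes independent, yes basis, dim = 3

Stack v₁, v₂, v₃ as rows of a 3×3 matrix.
[[-2, 0, 0]; [-2, -1, 0]; [0, 2, 1]] is already lower triangular with nonzero diagonal entries (-2, -1, 1), so its determinant is the product of the diagonal entries, det = (-2)·(-1)·(1) = 2 ≠ 0, and the rows are linearly independent.
Three linearly independent vectors in ℝ³ form a basis for ℝ³, so dim(span{v₁,v₂,v₃}) = 3.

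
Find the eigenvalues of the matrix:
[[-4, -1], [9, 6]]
λ = -3 and λ = 5

Characteristic equation: det(A - λI) = 0
λ² - (trace)λ + (det) = 0
λ² - (2)λ + (-15) = 0
λ² - 2λ - 15 = 0
Solving: λ = -3, 5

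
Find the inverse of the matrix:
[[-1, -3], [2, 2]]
[[1/2, 3/4], [-1/2, -1/4]]

For [[a,b],[c,d]], inverse = (1/det)·[[d,-b],[-c,a]]
det = -1·2 - -3·2 = 4
Inverse = (1/4)·[[2, 3], [-2, -1]]
        = [[1/2, 3/4], [-1/2, -1/4]]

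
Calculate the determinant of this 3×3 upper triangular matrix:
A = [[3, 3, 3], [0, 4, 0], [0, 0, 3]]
36

The determinant of a triangular matrix is the product of its diagonal entries (the off-diagonal entries above the diagonal do not affect it).
det(A) = (3) * (4) * (3) = 36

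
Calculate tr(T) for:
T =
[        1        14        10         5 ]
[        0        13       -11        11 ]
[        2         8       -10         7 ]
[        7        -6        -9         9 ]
tr(T) = 1 + 13 - 10 + 9 = 13

The trace of a square matrix is the sum of its diagonal entries.
Diagonal entries of T: T[0][0] = 1, T[1][1] = 13, T[2][2] = -10, T[3][3] = 9.
tr(T) = 1 + 13 - 10 + 9 = 13.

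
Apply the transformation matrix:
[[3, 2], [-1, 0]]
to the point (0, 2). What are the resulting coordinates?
(4, 0)

Matrix multiplication:
[[3, 2], [-1, 0]] × [0, 2]ᵀ
= [3×0 + 2×2, -1×0 + 0×2]ᵀ
= [4.0000, 0.0000]ᵀ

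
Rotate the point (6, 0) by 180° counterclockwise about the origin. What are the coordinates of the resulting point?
(-6, 0)

Rotation matrix R(θ) = [[cos θ, -sin θ], [sin θ, cos θ]]; for θ = 180°:
R = [[-1, 0], [0, -1]]
Result: R × [6, 0]ᵀ = [-1·6 + (0)·0, 0·6 + (-1)·0]ᵀ = (-6, 0)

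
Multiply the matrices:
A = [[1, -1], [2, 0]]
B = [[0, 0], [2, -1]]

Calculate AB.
[[-2, 1], [0, 0]]

Each entry (i,j) of AB = sum over k of A[i][k]*B[k][j].
(AB)[0][0] = (1)*(0) + (-1)*(2) = -2
(AB)[0][1] = (1)*(0) + (-1)*(-1) = 1
(AB)[1][0] = (2)*(0) + (0)*(2) = 0
(AB)[1][1] = (2)*(0) + (0)*(-1) = 0
AB = [[-2, 1], [0, 0]]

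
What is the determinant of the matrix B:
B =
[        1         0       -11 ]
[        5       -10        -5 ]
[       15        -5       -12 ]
det(B) = -1280

Expand along row 0 (cofactor expansion): det(B) = a*(e*i - f*h) - b*(d*i - f*g) + c*(d*h - e*g), where the 3×3 is [[a, b, c], [d, e, f], [g, h, i]].
Minor M_00 = (-10)*(-12) - (-5)*(-5) = 120 - 25 = 95.
Minor M_01 = (5)*(-12) - (-5)*(15) = -60 + 75 = 15.
Minor M_02 = (5)*(-5) - (-10)*(15) = -25 + 150 = 125.
det(B) = (1)*(95) - (0)*(15) + (-11)*(125) = 95 + 0 - 1375 = -1280.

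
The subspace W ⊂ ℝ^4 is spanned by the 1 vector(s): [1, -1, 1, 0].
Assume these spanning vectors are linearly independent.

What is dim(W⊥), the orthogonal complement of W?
dim(W⊥) = 3

For any subspace W of ℝ^n, dim(W) + dim(W⊥) = n (the whole-space dimension).
Here the given 1 vectors are linearly independent, so dim(W) = 1.
Thus dim(W⊥) = n - dim(W) = 4 - 1 = 3.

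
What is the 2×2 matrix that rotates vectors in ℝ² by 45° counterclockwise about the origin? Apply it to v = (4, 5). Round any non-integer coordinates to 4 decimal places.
R = [[√2/2, -√2/2], [√2/2, √2/2]]; R·v = (-0.7071, 6.3640)

A counterclockwise rotation by angle θ in ℝ² has matrix R(θ) = [[cos θ, -sin θ], [sin θ, cos θ]].
For θ = 45°: cos θ = √2/2, sin θ = √2/2.
R(45°) = [[√2/2, -√2/2], [√2/2, √2/2]].
R·v = [√2/2·4 + (-√2/2)·5, √2/2·4 + √2/2·5] = (-0.7071, 6.3640).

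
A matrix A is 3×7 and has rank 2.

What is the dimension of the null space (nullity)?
5

The rank-nullity theorem for an m×n matrix states:
rank(A) + nullity(A) = n (the number of columns).
Here n = 7 and rank(A) = 2, so nullity(A) = 7 - 2 = 5.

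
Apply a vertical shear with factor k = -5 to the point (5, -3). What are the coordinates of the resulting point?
(5, -28)

Shear matrix for vertical shear with factor k = -5:
[[1, 0], [-5, 1]]
Result: (5, -3) → (5, -28)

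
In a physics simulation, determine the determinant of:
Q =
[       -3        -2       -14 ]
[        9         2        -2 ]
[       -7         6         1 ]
det(Q) = -1004

Expand along row 0 (cofactor expansion): det(Q) = a*(e*i - f*h) - b*(d*i - f*g) + c*(d*h - e*g), where the 3×3 is [[a, b, c], [d, e, f], [g, h, i]].
Minor M_00 = (2)*(1) - (-2)*(6) = 2 + 12 = 14.
Minor M_01 = (9)*(1) - (-2)*(-7) = 9 - 14 = -5.
Minor M_02 = (9)*(6) - (2)*(-7) = 54 + 14 = 68.
det(Q) = (-3)*(14) - (-2)*(-5) + (-14)*(68) = -42 - 10 - 952 = -1004.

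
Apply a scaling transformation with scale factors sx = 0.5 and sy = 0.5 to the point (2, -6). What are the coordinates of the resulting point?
(1.0, -3.0)

Scaling matrix:
[[0.50, 0], [0, 0.50]]
Result: (2 × 0.5, -6 × 0.5) = (1.0, -3.0)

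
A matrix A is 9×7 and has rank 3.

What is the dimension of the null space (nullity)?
4

The rank-nullity theorem for an m×n matrix states:
rank(A) + nullity(A) = n (the number of columns).
Here n = 7 and rank(A) = 3, so nullity(A) = 7 - 3 = 4.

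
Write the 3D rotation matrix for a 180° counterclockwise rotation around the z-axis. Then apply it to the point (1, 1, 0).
R = [[-1, 0, 0], [0, -1, 0], [0, 0, 1]]; R·(1, 1, 0) = (-1, -1, 0)

Rotation matrix for 180° around z-axis:
cos(180°) = -1, sin(180°) = 0
R = [[-1, 0, 0], [0, -1, 0], [0, 0, 1]]
Apply to (1, 1, 0): R·[1, 1, 0]ᵀ = (-1, -1, 0)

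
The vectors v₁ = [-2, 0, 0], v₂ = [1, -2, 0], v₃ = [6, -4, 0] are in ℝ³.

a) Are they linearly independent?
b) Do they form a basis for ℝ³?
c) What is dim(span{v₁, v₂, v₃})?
Not independent, not a basis, dim(span) = 2

Check whether v₃ can be written as a linear combination of v₁ and v₂.
v₃ = (-2)·v₁ + (2)·v₂ = [6, -4, 0], so the three vectors are linearly dependent.
Thus they do not form a basis for ℝ³, and dim(span{v₁, v₂, v₃}) = 2 (spanned by v₁ and v₂).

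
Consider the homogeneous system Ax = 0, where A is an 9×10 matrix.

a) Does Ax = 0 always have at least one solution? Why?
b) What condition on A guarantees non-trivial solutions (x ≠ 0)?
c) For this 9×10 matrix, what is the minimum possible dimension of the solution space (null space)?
a) Yes, x = 0 is always a solution. b) When A has linearly dependent columns (rank < n). c) Minimum nullity = 1.

a) x = 0 satisfies A·0 = 0, so the zero vector is always a solution.
b) Non-trivial solutions exist iff the columns of A are linearly dependent, equivalently rank(A) < n (the number of columns).
c) By rank-nullity, rank(A) + nullity(A) = n = 10. Since A has only 9 rows, rank(A) ≤ 9, so nullity(A) ≥ 10 - 9 = 1.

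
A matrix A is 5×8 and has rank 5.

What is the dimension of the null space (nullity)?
3

The rank-nullity theorem for an m×n matrix states:
rank(A) + nullity(A) = n (the number of columns).
Here n = 8 and rank(A) = 5, so nullity(A) = 8 - 5 = 3.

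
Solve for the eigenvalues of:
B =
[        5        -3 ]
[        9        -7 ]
λ = -4, 2

Solve det(B - λI) = 0. For a 2×2 matrix the characteristic equation is λ² - (trace)λ + det = 0.
trace(B) = a + d = 5 - 7 = -2.
det(B) = a*d - b*c = (5)*(-7) - (-3)*(9) = -35 + 27 = -8.
Characteristic equation: λ² - (-2)λ + (-8) = 0.
Discriminant = (-2)² - 4*(-8) = 4 + 32 = 36.
λ = (-2 ± √36) / 2 = (-2 ± 6) / 2 = -4, 2.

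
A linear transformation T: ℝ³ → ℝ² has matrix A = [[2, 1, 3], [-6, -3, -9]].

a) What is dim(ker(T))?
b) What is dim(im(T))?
dim(ker) = 2, dim(im) = 1

Observe that row 2 = -3 × row 1 (so the rows are linearly dependent).
Thus rank(A) = 1 (only one linearly independent row).
dim(im(T)) = rank(A) = 1.
By the rank-nullity theorem applied to T: ℝ³ → ℝ², rank(A) + nullity(A) = 3 (the domain dimension), so dim(ker(T)) = 3 - 1 = 2.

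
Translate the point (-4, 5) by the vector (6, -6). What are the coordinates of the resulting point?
(2, -1)

Translation by (6, -6):
x' = -4 + 6 = 2
y' = 5 + -6 = -1
Homogeneous matrix: [[1, 0, 6], [0, 1, -6], [0, 0, 1]]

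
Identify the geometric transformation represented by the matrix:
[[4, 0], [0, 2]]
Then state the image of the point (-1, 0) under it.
non-uniform scaling by (4, 2); image of (-1, 0) is (-4, 0)

This is diagonal with distinct entries, so it scales the x-axis by 4 and the y-axis by 2.
The matrix [[4, 0], [0, 2]] represents: non-uniform scaling by (4, 2).
Applying it to (-1, 0): [4·-1 + 0·0, 0·-1 + 2·0] = (-4, 0).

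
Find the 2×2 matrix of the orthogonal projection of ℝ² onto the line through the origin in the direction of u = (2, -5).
[[4/29, -10/29], [-10/29, 25/29]]

The orthogonal projection onto the line spanned by a nonzero vector u = (a, b) has matrix P = (u uᵀ) / (uᵀ u) = (1/(a² + b²)) · [[a², ab], [ab, b²]].
Here u = (2, -5), so a² + b² = 4 + 25 = 29.
P = (1/29) · [[4, -10], [-10, 25]] = [[4/29, -10/29], [-10/29, 25/29]].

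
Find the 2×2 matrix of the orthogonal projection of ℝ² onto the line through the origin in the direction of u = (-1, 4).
[[1/17, -4/17], [-4/17, 16/17]]

The orthogonal projection onto the line spanned by a nonzero vector u = (a, b) has matrix P = (u uᵀ) / (uᵀ u) = (1/(a² + b²)) · [[a², ab], [ab, b²]].
Here u = (-1, 4), so a² + b² = 1 + 16 = 17.
P = (1/17) · [[1, -4], [-4, 16]] = [[1/17, -4/17], [-4/17, 16/17]].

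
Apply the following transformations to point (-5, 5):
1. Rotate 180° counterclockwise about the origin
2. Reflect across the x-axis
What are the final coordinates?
(5, 5)

Step 1: Rotate 180° → (5, -5)
Step 2: Reflect across the x-axis → (5, 5)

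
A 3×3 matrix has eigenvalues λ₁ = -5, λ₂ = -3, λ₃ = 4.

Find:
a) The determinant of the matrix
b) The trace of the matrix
det = 60, trace = -4

Two standard eigenvalue identities:
- det(A) equals the product of the eigenvalues (counted with multiplicity).
- trace(A) equals the sum of the eigenvalues.
det(A) = (-5)*(-3)*(4) = 60.
trace(A) = -5 - 3 + 4 = -4.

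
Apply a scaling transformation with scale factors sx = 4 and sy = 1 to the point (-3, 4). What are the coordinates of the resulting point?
(-12, 4)

Scaling matrix:
[[4, 0], [0, 1]]
Result: (-3 × 4, 4 × 1) = (-12, 4)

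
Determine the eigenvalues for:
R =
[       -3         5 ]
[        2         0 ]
λ = -5, 2

Solve det(R - λI) = 0. For a 2×2 matrix the characteristic equation is λ² - (trace)λ + det = 0.
trace(R) = a + d = -3 + 0 = -3.
det(R) = a*d - b*c = (-3)*(0) - (5)*(2) = 0 - 10 = -10.
Characteristic equation: λ² - (-3)λ + (-10) = 0.
Discriminant = (-3)² - 4*(-10) = 9 + 40 = 49.
λ = (-3 ± √49) / 2 = (-3 ± 7) / 2 = -5, 2.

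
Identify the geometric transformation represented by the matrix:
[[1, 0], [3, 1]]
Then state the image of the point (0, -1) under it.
vertical shear with factor 3; image of (0, -1) is (0, -1)

The matrix [[1, 0], [k, 1]] sends (x, y) to (x, 3x + y), leaving the x-coordinate fixed: a vertical shear.
The matrix [[1, 0], [3, 1]] represents: vertical shear with factor 3.
Applying it to (0, -1): [1·0 + 0·-1, 3·0 + 1·-1] = (0, -1).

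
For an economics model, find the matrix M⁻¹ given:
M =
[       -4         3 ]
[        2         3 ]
det(M) = -18
M⁻¹ =
[     -1/6       1/6 ]
[      1/9       2/9 ]

For a 2×2 matrix M = [[a, b], [c, d]] with det(M) ≠ 0, M⁻¹ = (1/det(M)) * [[d, -b], [-c, a]].
det(M) = (-4)*(3) - (3)*(2) = -12 - 6 = -18.
M⁻¹ = (1/-18) * [[3, -3], [-2, -4]].
Dividing each entry by -18 and reducing:
M⁻¹ =
[     -1/6       1/6 ]
[      1/9       2/9 ]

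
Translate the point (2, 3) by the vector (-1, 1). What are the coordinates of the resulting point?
(1, 4)

Translation by (-1, 1):
x' = 2 + -1 = 1
y' = 3 + 1 = 4
Homogeneous matrix: [[1, 0, -1], [0, 1, 1], [0, 0, 1]]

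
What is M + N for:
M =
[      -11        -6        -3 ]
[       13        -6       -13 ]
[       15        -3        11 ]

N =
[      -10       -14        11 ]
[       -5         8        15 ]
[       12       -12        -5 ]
M + N =
[      -21       -20         8 ]
[        8         2         2 ]
[       27       -15         6 ]

Matrix addition is elementwise: (M+N)[i][j] = M[i][j] + N[i][j].
  (M+N)[0][0] = (-11) + (-10) = -21
  (M+N)[0][1] = (-6) + (-14) = -20
  (M+N)[0][2] = (-3) + (11) = 8
  (M+N)[1][0] = (13) + (-5) = 8
  (M+N)[1][1] = (-6) + (8) = 2
  (M+N)[1][2] = (-13) + (15) = 2
  (M+N)[2][0] = (15) + (12) = 27
  (M+N)[2][1] = (-3) + (-12) = -15
  (M+N)[2][2] = (11) + (-5) = 6
M + N =
[      -21       -20         8 ]
[        8         2         2 ]
[       27       -15         6 ]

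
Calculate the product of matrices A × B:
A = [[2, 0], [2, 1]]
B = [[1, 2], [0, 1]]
[[2, 4], [2, 5]]

Matrix multiplication:
C[0][0] = 2×1 + 0×0 = 2
C[0][1] = 2×2 + 0×1 = 4
C[1][0] = 2×1 + 1×0 = 2
C[1][1] = 2×2 + 1×1 = 5
Result: [[2, 4], [2, 5]]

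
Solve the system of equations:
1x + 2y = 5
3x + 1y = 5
x = 1, y = 2

Use elimination (row reduction):
Equation 1: 1x + 2y = 5.
Equation 2: 3x + 1y = 5.
Multiply Eq1 by 3 and Eq2 by 1: 3x + 6y = 15;  3x + 1y = 5.
Subtract: (-5)y = -10, so y = 2.
Back-substitute into Eq1: 1x + 2*(2) = 5, so x = 1.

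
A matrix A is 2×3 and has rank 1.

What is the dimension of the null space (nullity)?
2

The rank-nullity theorem for an m×n matrix states:
rank(A) + nullity(A) = n (the number of columns).
Here n = 3 and rank(A) = 1, so nullity(A) = 3 - 1 = 2.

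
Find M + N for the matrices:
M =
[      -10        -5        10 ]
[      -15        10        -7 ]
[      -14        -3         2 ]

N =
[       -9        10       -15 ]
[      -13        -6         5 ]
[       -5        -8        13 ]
M + N =
[      -19         5        -5 ]
[      -28         4        -2 ]
[      -19       -11        15 ]

Matrix addition is elementwise: (M+N)[i][j] = M[i][j] + N[i][j].
  (M+N)[0][0] = (-10) + (-9) = -19
  (M+N)[0][1] = (-5) + (10) = 5
  (M+N)[0][2] = (10) + (-15) = -5
  (M+N)[1][0] = (-15) + (-13) = -28
  (M+N)[1][1] = (10) + (-6) = 4
  (M+N)[1][2] = (-7) + (5) = -2
  (M+N)[2][0] = (-14) + (-5) = -19
  (M+N)[2][1] = (-3) + (-8) = -11
  (M+N)[2][2] = (2) + (13) = 15
M + N =
[      -19         5        -5 ]
[      -28         4        -2 ]
[      -19       -11        15 ]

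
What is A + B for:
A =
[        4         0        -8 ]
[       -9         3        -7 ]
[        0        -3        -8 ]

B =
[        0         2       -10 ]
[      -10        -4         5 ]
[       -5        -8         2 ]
A + B =
[        4         2       -18 ]
[      -19        -1        -2 ]
[       -5       -11        -6 ]

Matrix addition is elementwise: (A+B)[i][j] = A[i][j] + B[i][j].
  (A+B)[0][0] = (4) + (0) = 4
  (A+B)[0][1] = (0) + (2) = 2
  (A+B)[0][2] = (-8) + (-10) = -18
  (A+B)[1][0] = (-9) + (-10) = -19
  (A+B)[1][1] = (3) + (-4) = -1
  (A+B)[1][2] = (-7) + (5) = -2
  (A+B)[2][0] = (0) + (-5) = -5
  (A+B)[2][1] = (-3) + (-8) = -11
  (A+B)[2][2] = (-8) + (2) = -6
A + B =
[        4         2       -18 ]
[      -19        -1        -2 ]
[       -5       -11        -6 ]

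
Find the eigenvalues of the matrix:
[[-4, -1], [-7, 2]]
λ = -5 and λ = 3

Characteristic equation: det(A - λI) = 0
λ² - (trace)λ + (det) = 0
λ² - (-2)λ + (-15) = 0
λ² + 2λ - 15 = 0
Solving: λ = -5, 3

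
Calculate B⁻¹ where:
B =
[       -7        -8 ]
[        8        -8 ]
det(B) = 120
B⁻¹ =
[    -1/15      1/15 ]
[    -1/15    -7/120 ]

For a 2×2 matrix B = [[a, b], [c, d]] with det(B) ≠ 0, B⁻¹ = (1/det(B)) * [[d, -b], [-c, a]].
det(B) = (-7)*(-8) - (-8)*(8) = 56 + 64 = 120.
B⁻¹ = (1/120) * [[-8, 8], [-8, -7]].
Dividing each entry by 120 and reducing:
B⁻¹ =
[    -1/15      1/15 ]
[    -1/15    -7/120 ]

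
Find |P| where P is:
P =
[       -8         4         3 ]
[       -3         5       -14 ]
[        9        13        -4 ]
det(P) = -2100

Expand along row 0 (cofactor expansion): det(P) = a*(e*i - f*h) - b*(d*i - f*g) + c*(d*h - e*g), where the 3×3 is [[a, b, c], [d, e, f], [g, h, i]].
Minor M_00 = (5)*(-4) - (-14)*(13) = -20 + 182 = 162.
Minor M_01 = (-3)*(-4) - (-14)*(9) = 12 + 126 = 138.
Minor M_02 = (-3)*(13) - (5)*(9) = -39 - 45 = -84.
det(P) = (-8)*(162) - (4)*(138) + (3)*(-84) = -1296 - 552 - 252 = -2100.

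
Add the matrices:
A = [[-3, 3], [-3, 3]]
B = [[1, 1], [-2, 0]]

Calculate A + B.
[[-2, 4], [-5, 3]]

Add corresponding elements:
(-3)+(1)=-2
(3)+(1)=4
(-3)+(-2)=-5
(3)+(0)=3
A + B = [[-2, 4], [-5, 3]]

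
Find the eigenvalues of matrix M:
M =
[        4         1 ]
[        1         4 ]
λ = 3, 5

Solve det(M - λI) = 0. For a 2×2 matrix the characteristic equation is λ² - (trace)λ + det = 0.
trace(M) = a + d = 4 + 4 = 8.
det(M) = a*d - b*c = (4)*(4) - (1)*(1) = 16 - 1 = 15.
Characteristic equation: λ² - (8)λ + (15) = 0.
Discriminant = (8)² - 4*(15) = 64 - 60 = 4.
λ = (8 ± √4) / 2 = (8 ± 2) / 2 = 3, 5.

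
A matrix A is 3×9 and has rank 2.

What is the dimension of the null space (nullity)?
7

The rank-nullity theorem for an m×n matrix states:
rank(A) + nullity(A) = n (the number of columns).
Here n = 9 and rank(A) = 2, so nullity(A) = 9 - 2 = 7.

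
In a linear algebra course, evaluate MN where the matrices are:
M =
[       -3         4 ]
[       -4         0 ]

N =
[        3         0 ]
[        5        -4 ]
MN =
[       11       -16 ]
[      -12         0 ]

Matrix multiplication: (MN)[i][j] = sum over k of M[i][k] * N[k][j].
  (MN)[0][0] = (-3)*(3) + (4)*(5) = 11
  (MN)[0][1] = (-3)*(0) + (4)*(-4) = -16
  (MN)[1][0] = (-4)*(3) + (0)*(5) = -12
  (MN)[1][1] = (-4)*(0) + (0)*(-4) = 0
MN =
[       11       -16 ]
[      -12         0 ]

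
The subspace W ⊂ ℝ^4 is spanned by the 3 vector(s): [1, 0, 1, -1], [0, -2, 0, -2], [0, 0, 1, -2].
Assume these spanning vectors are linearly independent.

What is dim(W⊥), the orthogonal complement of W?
dim(W⊥) = 1

For any subspace W of ℝ^n, dim(W) + dim(W⊥) = n (the whole-space dimension).
Here the given 3 vectors are linearly independent, so dim(W) = 3.
Thus dim(W⊥) = n - dim(W) = 4 - 3 = 1.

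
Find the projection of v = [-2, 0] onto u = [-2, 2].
[-1, 1]

The projection of v onto u is proj_u(v) = ((v·u) / (u·u)) · u.
v·u = (-2)*(-2) + (0)*(2) = 4.
u·u = (-2)*(-2) + (2)*(2) = 8.
coefficient = 4 / 8 = 1/2.
proj_u(v) = 1/2 · [-2, 2] = [-1, 1].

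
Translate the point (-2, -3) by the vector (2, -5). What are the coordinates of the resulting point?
(0, -8)

Translation by (2, -5):
x' = -2 + 2 = 0
y' = -3 + -5 = -8
Homogeneous matrix: [[1, 0, 2], [0, 1, -5], [0, 0, 1]]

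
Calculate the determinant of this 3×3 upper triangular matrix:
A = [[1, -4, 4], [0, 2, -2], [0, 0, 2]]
4

The determinant of a triangular matrix is the product of its diagonal entries (the off-diagonal entries above the diagonal do not affect it).
det(A) = (1) * (2) * (2) = 4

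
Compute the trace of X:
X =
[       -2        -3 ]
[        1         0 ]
tr(X) = -2 + 0 = -2

The trace of a square matrix is the sum of its diagonal entries.
Diagonal entries of X: X[0][0] = -2, X[1][1] = 0.
tr(X) = -2 + 0 = -2.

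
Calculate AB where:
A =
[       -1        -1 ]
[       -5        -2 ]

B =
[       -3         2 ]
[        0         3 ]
AB =
[        3        -5 ]
[       15       -16 ]

Matrix multiplication: (AB)[i][j] = sum over k of A[i][k] * B[k][j].
  (AB)[0][0] = (-1)*(-3) + (-1)*(0) = 3
  (AB)[0][1] = (-1)*(2) + (-1)*(3) = -5
  (AB)[1][0] = (-5)*(-3) + (-2)*(0) = 15
  (AB)[1][1] = (-5)*(2) + (-2)*(3) = -16
AB =
[        3        -5 ]
[       15       -16 ]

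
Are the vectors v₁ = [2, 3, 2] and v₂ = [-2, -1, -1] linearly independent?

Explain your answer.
Yes, linearly independent

Two vectors are linearly dependent iff one is a scalar multiple of the other.
No single scalar k satisfies v₂ = k·v₁ (the ratios of corresponding entries disagree), so v₁ and v₂ are linearly independent.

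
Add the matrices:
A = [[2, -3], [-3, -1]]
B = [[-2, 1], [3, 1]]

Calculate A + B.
[[0, -2], [0, 0]]

Add corresponding elements:
(2)+(-2)=0
(-3)+(1)=-2
(-3)+(3)=0
(-1)+(1)=0
A + B = [[0, -2], [0, 0]]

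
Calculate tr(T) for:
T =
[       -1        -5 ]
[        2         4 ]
tr(T) = -1 + 4 = 3

The trace of a square matrix is the sum of its diagonal entries.
Diagonal entries of T: T[0][0] = -1, T[1][1] = 4.
tr(T) = -1 + 4 = 3.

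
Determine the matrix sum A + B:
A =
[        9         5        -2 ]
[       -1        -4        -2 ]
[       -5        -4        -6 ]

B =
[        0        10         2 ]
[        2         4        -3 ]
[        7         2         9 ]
A + B =
[        9        15         0 ]
[        1         0        -5 ]
[        2        -2         3 ]

Matrix addition is elementwise: (A+B)[i][j] = A[i][j] + B[i][j].
  (A+B)[0][0] = (9) + (0) = 9
  (A+B)[0][1] = (5) + (10) = 15
  (A+B)[0][2] = (-2) + (2) = 0
  (A+B)[1][0] = (-1) + (2) = 1
  (A+B)[1][1] = (-4) + (4) = 0
  (A+B)[1][2] = (-2) + (-3) = -5
  (A+B)[2][0] = (-5) + (7) = 2
  (A+B)[2][1] = (-4) + (2) = -2
  (A+B)[2][2] = (-6) + (9) = 3
A + B =
[        9        15         0 ]
[        1         0        -5 ]
[        2        -2         3 ]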